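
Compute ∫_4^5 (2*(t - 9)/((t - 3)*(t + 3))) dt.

Factor the denominator: t**2 - 9 = (t + 3)(t - 3).
Partial fractions: 2*(t - 9)/((t - 3)*(t + 3)) = 4/(t + 3) - 2/(t - 3).
An antiderivative is F(t) = -2*log(t - 3) + 4*log(t + 3).
Then F(5) - F(4) = (10*log(2)) - (4*log(7)) = -4*log(7) + 10*log(2).

-4*log(7) + 10*log(2)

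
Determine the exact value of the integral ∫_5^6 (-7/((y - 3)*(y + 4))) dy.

Factor the denominator: y**2 + y - 12 = (y + 4)(y - 3).
Partial fractions: -7/((y - 3)*(y + 4)) = 1/(y + 4) - 1/(y - 3).
An antiderivative is F(y) = -log(y - 3) + log(y + 4).
Then F(6) - F(5) = (log(10/3)) - (log(9/2)) = log(20/27).

log(20/27)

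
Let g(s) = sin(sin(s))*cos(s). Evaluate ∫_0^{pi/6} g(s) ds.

1 - cos(1/2)

Let u = sin(s), so du = cos(s) ds. When s = 0, u = 0; when s = pi/6, u = 1/2.
The integral becomes ∫ sin(u) du from 0 to 1/2, with antiderivative -cos(u).
Back in s: F(s) = -cos(sin(s)).
Then F(pi/6) - F(0) = (-cos(1/2)) - (-1) = 1 - cos(1/2).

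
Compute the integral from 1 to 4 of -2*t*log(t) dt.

15/2 - 32*log(2)

Integrate by parts once (u = ln t, dv = -2*t dt).
An antiderivative is F(t) = -t**2*(2*log(t) - 1)/2.
Then F(4) - F(1) = (8 - 32*log(2)) - (1/2) = 15/2 - 32*log(2).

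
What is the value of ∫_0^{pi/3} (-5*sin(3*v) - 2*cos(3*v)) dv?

-10/3

An antiderivative is F(v) = -2*sin(3*v)/3 + 5*cos(3*v)/3.
Then F(pi/3) - F(0) = (-5/3) - (5/3) = -10/3.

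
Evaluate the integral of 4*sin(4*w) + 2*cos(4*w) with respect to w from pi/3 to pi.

-3/2 + sqrt(3)/4

An antiderivative is F(w) = sin(4*w)/2 - cos(4*w).
Then F(pi) - F(pi/3) = (-1) - (1/2 - sqrt(3)/4) = -3/2 + sqrt(3)/4.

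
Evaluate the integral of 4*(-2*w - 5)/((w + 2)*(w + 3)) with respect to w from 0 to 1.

Factor the denominator: w**2 + 5*w + 6 = (w + 3)(w + 2).
Partial fractions: 4*(-2*w - 5)/((w + 2)*(w + 3)) = -4/(w + 3) - 4/(w + 2).
An antiderivative is F(w) = -4*log(w + 2) - 4*log(w + 3).
Then F(1) - F(0) = (-8*log(2) - 4*log(3)) - (-4*log(3) - 4*log(2)) = -log(16).

-log(16)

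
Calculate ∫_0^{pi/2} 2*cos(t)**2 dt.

Use the identity cos^2(t) = (1 + cos(2*t))/2.
An antiderivative is F(t) = t + sin(2*t)/2.
Then F(pi/2) - F(0) = (pi/2) - (0) = pi/2.

pi/2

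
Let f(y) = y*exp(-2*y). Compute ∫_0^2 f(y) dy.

Integrate by parts once (u = y, dv = exp(-2*y) dy).
An antiderivative is F(y) = (-2*y - 1)*exp(-2*y)/4.
Then F(2) - F(0) = (-5*exp(-4)/4) - (-1/4) = (-5 + exp(4))*exp(-4)/4.

(-5 + exp(4))*exp(-4)/4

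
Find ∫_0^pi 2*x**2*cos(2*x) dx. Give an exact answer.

Integrate by parts twice (u = x^2, dv = 2*cos(2*x) dx).
An antiderivative is F(x) = x**2*sin(2*x) + x*cos(2*x) - sin(2*x)/2.
Then F(pi) - F(0) = (pi) - (0) = pi.

pi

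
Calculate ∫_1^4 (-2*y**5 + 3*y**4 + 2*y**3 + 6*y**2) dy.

By the power rule, an antiderivative is F(y) = -y**6/3 + 3*y**5/5 + y**4/2 + 2*y**3.
Then F(4) - F(1) = (-7424/15) - (83/30) = -4977/10.

-4977/10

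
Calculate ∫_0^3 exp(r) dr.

-1 + exp(3)

An antiderivative is F(r) = exp(r).
Then F(3) - F(0) = (exp(3)) - (1) = -1 + exp(3).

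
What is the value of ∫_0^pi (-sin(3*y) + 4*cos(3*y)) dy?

An antiderivative is F(y) = 4*sin(3*y)/3 + cos(3*y)/3.
Then F(pi) - F(0) = (-1/3) - (1/3) = -2/3.

-2/3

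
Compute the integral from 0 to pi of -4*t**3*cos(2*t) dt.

-3*pi**2

Integrate by parts 3 times (u = t^3, dv = -4*cos(2*t) dt).
An antiderivative is F(t) = -2*t**3*sin(2*t) - 3*t**2*cos(2*t) + 3*t*sin(2*t) + 3*cos(2*t)/2.
Then F(pi) - F(0) = (3/2 - 3*pi**2) - (3/2) = -3*pi**2.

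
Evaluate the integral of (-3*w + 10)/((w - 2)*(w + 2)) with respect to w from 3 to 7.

-8*log(3) + 5*log(5)

Factor the denominator: w**2 - 4 = (w + 2)(w - 2).
Partial fractions: (-3*w + 10)/((w - 2)*(w + 2)) = -4/(w + 2) + 1/(w - 2).
An antiderivative is F(w) = log(w - 2) - 4*log(w + 2).
Then F(7) - F(3) = (-8*log(3) + log(5)) - (-4*log(5)) = -8*log(3) + 5*log(5).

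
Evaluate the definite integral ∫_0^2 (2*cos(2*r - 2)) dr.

Let u = 2*r - 2, so du = 2 dr. When r = 0, u = -2; when r = 2, u = 2.
The integral becomes ∫ cos(u) du from -2 to 2, with antiderivative sin(u).
Back in r: F(r) = sin(2*r - 2).
Then F(2) - F(0) = (sin(2)) - (-sin(2)) = 2*sin(2).

2*sin(2)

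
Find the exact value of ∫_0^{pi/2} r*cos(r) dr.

-1 + pi/2

Integrate by parts once (u = r, dv = cos(r) dr).
An antiderivative is F(r) = r*sin(r) + cos(r).
Then F(pi/2) - F(0) = (pi/2) - (1) = -1 + pi/2.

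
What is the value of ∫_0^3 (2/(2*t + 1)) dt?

An antiderivative is F(t) = log(2*t + 1).
Then F(3) - F(0) = (log(7)) - (0) = log(7).

log(7)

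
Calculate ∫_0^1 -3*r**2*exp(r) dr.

Integrate by parts twice (u = r^2, dv = -3*exp(r) dr).
An antiderivative is F(r) = (-3*r**2 + 6*r - 6)*exp(r).
Then F(1) - F(0) = (-3*E) - (-6) = 6 - 3*E.

6 - 3*E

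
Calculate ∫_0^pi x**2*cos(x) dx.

Integrate by parts twice (u = x^2, dv = cos(x) dx).
An antiderivative is F(x) = x**2*sin(x) + 2*x*cos(x) - 2*sin(x).
Then F(pi) - F(0) = (-2*pi) - (0) = -2*pi.

-2*pi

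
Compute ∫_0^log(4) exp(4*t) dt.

Let u = exp(t), so du = exp(t) dt. When t = 0, u = 1; when t = log(4), u = 4.
The integral becomes ∫ u**3 du from 1 to 4, with antiderivative u**4/4.
Back in t: F(t) = exp(4*t)/4.
Then F(log(4)) - F(0) = (64) - (1/4) = 255/4.

255/4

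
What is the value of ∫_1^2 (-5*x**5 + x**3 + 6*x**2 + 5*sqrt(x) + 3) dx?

By the power rule, an antiderivative is F(x) = -5*x**6/6 + x**4/4 + 10*x**(3/2)/3 + 2*x**3 + 3*x.
Then F(2) - F(1) = (-82/3 + 20*sqrt(2)/3) - (31/4) = -421/12 + 20*sqrt(2)/3.

-421/12 + 20*sqrt(2)/3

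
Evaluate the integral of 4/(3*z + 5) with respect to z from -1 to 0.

-4*log(2)/3 + 4*log(5)/3

An antiderivative is F(z) = 4*log(3*z + 5)/3.
Then F(0) - F(-1) = (4*log(5)/3) - (4*log(2)/3) = -4*log(2)/3 + 4*log(5)/3.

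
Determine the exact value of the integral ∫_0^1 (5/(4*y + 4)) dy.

5*log(2)/4

An antiderivative is F(y) = 5*log(4*y + 4)/4.
Then F(1) - F(0) = (15*log(2)/4) - (5*log(2)/2) = 5*log(2)/4.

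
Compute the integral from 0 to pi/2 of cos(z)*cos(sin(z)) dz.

Let u = sin(z), so du = cos(z) dz. When z = 0, u = 0; when z = pi/2, u = 1.
The integral becomes ∫ cos(u) du from 0 to 1, with antiderivative sin(u).
Back in z: F(z) = sin(sin(z)).
Then F(pi/2) - F(0) = (sin(1)) - (0) = sin(1).

sin(1)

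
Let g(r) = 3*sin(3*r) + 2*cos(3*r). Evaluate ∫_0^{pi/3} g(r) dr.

2

An antiderivative is F(r) = 2*sin(3*r)/3 - cos(3*r).
Then F(pi/3) - F(0) = (1) - (-1) = 2.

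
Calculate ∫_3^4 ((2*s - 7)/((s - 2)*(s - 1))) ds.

-8*log(2) + 5*log(3)

Factor the denominator: s**2 - 3*s + 2 = (s - 1)(s - 2).
Partial fractions: (2*s - 7)/((s - 2)*(s - 1)) = 5/(s - 1) - 3/(s - 2).
An antiderivative is F(s) = -3*log(s - 2) + 5*log(s - 1).
Then F(4) - F(3) = (-3*log(2) + 5*log(3)) - (log(32)) = -8*log(2) + 5*log(3).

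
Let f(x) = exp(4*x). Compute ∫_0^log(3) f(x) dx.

20

Let u = exp(x), so du = exp(x) dx. When x = 0, u = 1; when x = log(3), u = 3.
The integral becomes ∫ u**3 du from 1 to 3, with antiderivative u**4/4.
Back in x: F(x) = exp(4*x)/4.
Then F(log(3)) - F(0) = (81/4) - (1/4) = 20.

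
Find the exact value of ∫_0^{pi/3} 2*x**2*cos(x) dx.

-2*sqrt(3) + sqrt(3)*pi**2/9 + 2*pi/3

Integrate by parts twice (u = x^2, dv = 2*cos(x) dx).
An antiderivative is F(x) = 2*x**2*sin(x) + 4*x*cos(x) - 4*sin(x).
Then F(pi/3) - F(0) = (-2*sqrt(3) + sqrt(3)*pi**2/9 + 2*pi/3) - (0) = -2*sqrt(3) + sqrt(3)*pi**2/9 + 2*pi/3.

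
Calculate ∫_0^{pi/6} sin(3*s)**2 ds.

pi/12

Use the identity sin^2(3*s) = (1 - cos(6*s))/2.
An antiderivative is F(s) = s/2 - sin(6*s)/12.
Then F(pi/6) - F(0) = (pi/12) - (0) = pi/12.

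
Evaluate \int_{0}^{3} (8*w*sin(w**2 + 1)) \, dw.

Let u = w**2 + 1, so du = 2*w dw. When w = 0, u = 1; when w = 3, u = 10.
The integral becomes 4·∫ sin(u) du from 1 to 10, with antiderivative -4*cos(u).
Back in w: F(w) = -4*cos(w**2 + 1).
Then F(3) - F(0) = (-4*cos(10)) - (-4*cos(1)) = 4*cos(1) - 4*cos(10).

4*cos(1) - 4*cos(10)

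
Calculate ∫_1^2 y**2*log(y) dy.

Integrate by parts once (u = ln y, dv = y**2 dy).
An antiderivative is F(y) = y**3*(3*log(y) - 1)/9.
Then F(2) - F(1) = (-8/9 + 8*log(2)/3) - (-1/9) = -7/9 + 8*log(2)/3.

-7/9 + 8*log(2)/3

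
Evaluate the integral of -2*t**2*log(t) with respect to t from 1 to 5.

Integrate by parts once (u = ln t, dv = -2*t**2 dt).
An antiderivative is F(t) = -2*t**3*(3*log(t) - 1)/9.
Then F(5) - F(1) = (250/9 - 250*log(5)/3) - (2/9) = 248/9 - 250*log(5)/3.

248/9 - 250*log(5)/3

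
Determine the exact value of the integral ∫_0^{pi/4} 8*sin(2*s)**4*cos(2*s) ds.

4/5

Let u = sin(2*s), so du = 2*cos(2*s) ds. When s = 0, u = 0; when s = pi/4, u = 1.
The integral becomes 4·∫ u**4 du from 0 to 1, with antiderivative 4*u**5/5.
Back in s: F(s) = 4*sin(2*s)**5/5.
Then F(pi/4) - F(0) = (4/5) - (0) = 4/5.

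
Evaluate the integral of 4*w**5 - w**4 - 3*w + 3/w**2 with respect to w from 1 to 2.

164/5

By the power rule, an antiderivative is F(w) = 2*w**6/3 - w**5/5 - 3*w**2/2 - 3/w.
Then F(2) - F(1) = (863/30) - (-121/30) = 164/5.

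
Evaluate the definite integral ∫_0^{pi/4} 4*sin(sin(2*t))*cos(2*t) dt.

Let u = sin(2*t), so du = 2*cos(2*t) dt. When t = 0, u = 0; when t = pi/4, u = 1.
The integral becomes 2·∫ sin(u) du from 0 to 1, with antiderivative -2*cos(u).
Back in t: F(t) = -2*cos(sin(2*t)).
Then F(pi/4) - F(0) = (-2*cos(1)) - (-2) = 2 - 2*cos(1).

2 - 2*cos(1)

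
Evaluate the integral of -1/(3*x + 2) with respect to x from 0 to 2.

An antiderivative is F(x) = -log(3*x + 2)/3.
Then F(2) - F(0) = (-log(2)) - (-log(2)/3) = -2*log(2)/3.

-2*log(2)/3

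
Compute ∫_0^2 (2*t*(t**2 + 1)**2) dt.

124/3

Let u = t**2 + 1, so du = 2*t dt. When t = 0, u = 1; when t = 2, u = 5.
The integral becomes ∫ u**2 du from 1 to 5, with antiderivative u**3/3.
Back in t: F(t) = (t**2 + 1)**3/3.
Then F(2) - F(0) = (125/3) - (1/3) = 124/3.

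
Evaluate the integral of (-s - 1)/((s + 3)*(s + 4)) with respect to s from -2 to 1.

-3*log(5) + 7*log(2)

Factor the denominator: s**2 + 7*s + 12 = (s + 4)(s + 3).
Partial fractions: (-s - 1)/((s + 3)*(s + 4)) = -3/(s + 4) + 2/(s + 3).
An antiderivative is F(s) = 2*log(s + 3) - 3*log(s + 4).
Then F(1) - F(-2) = (-3*log(5) + 4*log(2)) - (-log(8)) = -3*log(5) + 7*log(2).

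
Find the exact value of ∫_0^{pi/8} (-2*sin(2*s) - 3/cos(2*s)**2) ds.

-5/2 + sqrt(2)/2

An antiderivative is F(s) = cos(2*s) - 3*tan(2*s)/2.
Then F(pi/8) - F(0) = (-3/2 + sqrt(2)/2) - (1) = -5/2 + sqrt(2)/2.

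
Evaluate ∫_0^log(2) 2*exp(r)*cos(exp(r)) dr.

Let u = exp(r), so du = exp(r) dr. When r = 0, u = 1; when r = log(2), u = 2.
The integral becomes 2·∫ cos(u) du from 1 to 2, with antiderivative 2*sin(u).
Back in r: F(r) = 2*sin(exp(r)).
Then F(log(2)) - F(0) = (2*sin(2)) - (2*sin(1)) = -2*sin(1) + 2*sin(2).

-2*sin(1) + 2*sin(2)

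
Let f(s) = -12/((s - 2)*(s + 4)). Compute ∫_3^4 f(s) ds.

Factor the denominator: s**2 + 2*s - 8 = (s + 4)(s - 2).
Partial fractions: -12/((s - 2)*(s + 4)) = 2/(s + 4) - 2/(s - 2).
An antiderivative is F(s) = -2*log(s - 2) + 2*log(s + 4).
Then F(4) - F(3) = (log(16)) - (log(49)) = log(16/49).

log(16/49)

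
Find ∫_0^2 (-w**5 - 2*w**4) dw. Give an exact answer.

-352/15

By the power rule, an antiderivative is F(w) = -w**6/6 - 2*w**5/5.
Then F(2) - F(0) = (-352/15) - (0) = -352/15.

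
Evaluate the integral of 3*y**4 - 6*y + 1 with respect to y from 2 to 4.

By the power rule, an antiderivative is F(y) = 3*y**5/5 - 3*y**2 + y.
Then F(4) - F(2) = (2852/5) - (46/5) = 2806/5.

2806/5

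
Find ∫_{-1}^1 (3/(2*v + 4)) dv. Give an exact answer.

An antiderivative is F(v) = 3*log(2*v + 4)/2.
Then F(1) - F(-1) = (3*log(6)/2) - (3*log(2)/2) = 3*log(3)/2.

3*log(3)/2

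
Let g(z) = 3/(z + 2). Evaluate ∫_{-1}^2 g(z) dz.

log(64)

An antiderivative is F(z) = 3*log(z + 2).
Then F(2) - F(-1) = (log(64)) - (0) = log(64).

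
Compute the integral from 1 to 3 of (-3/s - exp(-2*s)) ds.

An antiderivative is F(s) = -3*log(s) + exp(-2*s)/2.
Then F(3) - F(1) = (-3*log(3) + exp(-6)/2) - (exp(-2)/2) = (-6*exp(6)*log(3) - exp(4) + 1)*exp(-6)/2.

(-6*exp(6)*log(3) - exp(4) + 1)*exp(-6)/2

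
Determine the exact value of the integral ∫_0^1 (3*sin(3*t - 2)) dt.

-cos(1) + cos(2)

Let u = 3*t - 2, so du = 3 dt. When t = 0, u = -2; when t = 1, u = 1.
The integral becomes ∫ sin(u) du from -2 to 1, with antiderivative -cos(u).
Back in t: F(t) = -cos(3*t - 2).
Then F(1) - F(0) = (-cos(1)) - (-cos(2)) = -cos(1) + cos(2).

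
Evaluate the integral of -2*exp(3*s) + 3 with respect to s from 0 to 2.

20/3 - 2*exp(6)/3

An antiderivative is F(s) = -2*exp(3*s)/3 + 3*s.
Then F(2) - F(0) = (6 - 2*exp(6)/3) - (-2/3) = 20/3 - 2*exp(6)/3.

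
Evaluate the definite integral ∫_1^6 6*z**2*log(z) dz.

-430/3 + 432*log(2) + 432*log(3)

Integrate by parts once (u = ln z, dv = 6*z**2 dz).
An antiderivative is F(z) = 2*z**3*(3*log(z) - 1)/3.
Then F(6) - F(1) = (-144 + 432*log(2) + 432*log(3)) - (-2/3) = -430/3 + 432*log(2) + 432*log(3).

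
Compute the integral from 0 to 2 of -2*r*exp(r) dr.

Integrate by parts once (u = r, dv = -2*exp(r) dr).
An antiderivative is F(r) = (-2*r + 2)*exp(r).
Then F(2) - F(0) = (-2*exp(2)) - (2) = -2*exp(2) - 2.

-2*exp(2) - 2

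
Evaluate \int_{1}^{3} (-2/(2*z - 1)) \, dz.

An antiderivative is F(z) = -log(2*z - 1).
Then F(3) - F(1) = (-log(5)) - (0) = -log(5).

-log(5)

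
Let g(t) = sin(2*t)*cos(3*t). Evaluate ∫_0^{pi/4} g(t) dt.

-2/5 + 3*sqrt(2)/10

Use the identity sin(2*t)cos(3*t) = [sin(5*t) + sin(-t)]/2.
An antiderivative is F(t) = cos(t)/2 - cos(5*t)/10.
Then F(pi/4) - F(0) = (3*sqrt(2)/10) - (2/5) = -2/5 + 3*sqrt(2)/10.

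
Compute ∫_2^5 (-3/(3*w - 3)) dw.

-log(4)

An antiderivative is F(w) = -log(3*w - 3).
Then F(5) - F(2) = (-log(12)) - (-log(3)) = -log(4).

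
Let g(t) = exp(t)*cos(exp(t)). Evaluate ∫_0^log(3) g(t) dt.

-sin(1) + sin(3)

Let u = exp(t), so du = exp(t) dt. When t = 0, u = 1; when t = log(3), u = 3.
The integral becomes ∫ cos(u) du from 1 to 3, with antiderivative sin(u).
Back in t: F(t) = sin(exp(t)).
Then F(log(3)) - F(0) = (sin(3)) - (sin(1)) = -sin(1) + sin(3).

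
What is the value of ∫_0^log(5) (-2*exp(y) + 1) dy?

-8 + log(5)

An antiderivative is F(y) = y - 2*exp(y).
Then F(log(5)) - F(0) = (-10 + log(5)) - (-2) = -8 + log(5).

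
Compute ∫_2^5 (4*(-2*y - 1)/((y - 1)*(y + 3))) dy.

-21*log(2) + 5*log(5)

Factor the denominator: y**2 + 2*y - 3 = (y + 3)(y - 1).
Partial fractions: 4*(-2*y - 1)/((y - 1)*(y + 3)) = -5/(y + 3) - 3/(y - 1).
An antiderivative is F(y) = -3*log(y - 1) - 5*log(y + 3).
Then F(5) - F(2) = (-21*log(2)) - (-5*log(5)) = -21*log(2) + 5*log(5).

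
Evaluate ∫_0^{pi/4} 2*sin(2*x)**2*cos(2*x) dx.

Let u = sin(2*x), so du = 2*cos(2*x) dx. When x = 0, u = 0; when x = pi/4, u = 1.
The integral becomes ∫ u**2 du from 0 to 1, with antiderivative u**3/3.
Back in x: F(x) = sin(2*x)**3/3.
Then F(pi/4) - F(0) = (1/3) - (0) = 1/3.

1/3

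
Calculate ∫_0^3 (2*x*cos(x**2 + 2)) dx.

sin(11) - sin(2)

Let u = x**2 + 2, so du = 2*x dx. When x = 0, u = 2; when x = 3, u = 11.
The integral becomes ∫ cos(u) du from 2 to 11, with antiderivative sin(u).
Back in x: F(x) = sin(x**2 + 2).
Then F(3) - F(0) = (sin(11)) - (sin(2)) = sin(11) - sin(2).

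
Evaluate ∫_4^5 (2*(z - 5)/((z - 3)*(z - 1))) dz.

log(64/81)

Factor the denominator: z**2 - 4*z + 3 = (z - 1)(z - 3).
Partial fractions: 2*(z - 5)/((z - 3)*(z - 1)) = 4/(z - 1) - 2/(z - 3).
An antiderivative is F(z) = -2*log(z - 3) + 4*log(z - 1).
Then F(5) - F(4) = (log(64)) - (log(81)) = log(64/81).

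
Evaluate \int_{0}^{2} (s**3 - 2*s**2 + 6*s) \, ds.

By the power rule, an antiderivative is F(s) = s**4/4 - 2*s**3/3 + 3*s**2.
Then F(2) - F(0) = (32/3) - (0) = 32/3.

32/3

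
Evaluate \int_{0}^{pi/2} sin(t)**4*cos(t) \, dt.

1/5

Let u = sin(t), so du = cos(t) dt. When t = 0, u = 0; when t = pi/2, u = 1.
The integral becomes ∫ u**4 du from 0 to 1, with antiderivative u**5/5.
Back in t: F(t) = sin(t)**5/5.
Then F(pi/2) - F(0) = (1/5) - (0) = 1/5.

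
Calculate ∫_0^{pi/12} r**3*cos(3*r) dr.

-sqrt(2)/27 - sqrt(2)*pi/108 + sqrt(2)*pi**3/10368 + sqrt(2)*pi**2/864 + 2/27

Integrate by parts 3 times (u = r^3, dv = cos(3*r) dr).
An antiderivative is F(r) = r**3*sin(3*r)/3 + r**2*cos(3*r)/3 - 2*r*sin(3*r)/9 - 2*cos(3*r)/27.
Then F(pi/12) - F(0) = (sqrt(2)*(-384 - 96*pi + pi**3 + 12*pi**2)/10368) - (-2/27) = -sqrt(2)/27 - sqrt(2)*pi/108 + sqrt(2)*pi**3/10368 + sqrt(2)*pi**2/864 + 2/27.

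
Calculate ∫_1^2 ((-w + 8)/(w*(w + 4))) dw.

-3*log(3) - log(2) + 3*log(5)

Factor the denominator: w**2 + 4*w = (w + 4)w.
Partial fractions: (-w + 8)/(w*(w + 4)) = -3/(w + 4) + 2/w.
An antiderivative is F(w) = 2*log(w) - 3*log(w + 4).
Then F(2) - F(1) = (-log(54)) - (-3*log(5)) = -3*log(3) - log(2) + 3*log(5).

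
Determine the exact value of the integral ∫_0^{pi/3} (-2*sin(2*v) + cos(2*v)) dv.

-3/2 + sqrt(3)/4

An antiderivative is F(v) = sin(2*v)/2 + cos(2*v).
Then F(pi/3) - F(0) = (-1/2 + sqrt(3)/4) - (1) = -3/2 + sqrt(3)/4.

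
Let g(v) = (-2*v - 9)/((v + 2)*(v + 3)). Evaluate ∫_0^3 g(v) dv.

-5*log(5) + 8*log(2)

Factor the denominator: v**2 + 5*v + 6 = (v + 3)(v + 2).
Partial fractions: (-2*v - 9)/((v + 2)*(v + 3)) = 3/(v + 3) - 5/(v + 2).
An antiderivative is F(v) = -5*log(v + 2) + 3*log(v + 3).
Then F(3) - F(0) = (-5*log(5) + 3*log(2) + 3*log(3)) - (log(27/32)) = -5*log(5) + 8*log(2).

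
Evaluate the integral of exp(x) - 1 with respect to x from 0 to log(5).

An antiderivative is F(x) = -x + exp(x).
Then F(log(5)) - F(0) = (5 - log(5)) - (1) = 4 - log(5).

4 - log(5)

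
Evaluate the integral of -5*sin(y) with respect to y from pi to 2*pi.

An antiderivative is F(y) = 5*cos(y).
Then F(2*pi) - F(pi) = (5) - (-5) = 10.

10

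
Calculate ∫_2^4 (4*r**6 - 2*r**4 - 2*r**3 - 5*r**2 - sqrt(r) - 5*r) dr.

4*sqrt(2)/3 + 907586/105

By the power rule, an antiderivative is F(r) = 4*r**7/7 - 2*r**5/5 - r**4/2 - 2*r**(3/2)/3 - 5*r**3/3 - 5*r**2/2.
Then F(4) - F(2) = (303544/35) - (3046/105 - 4*sqrt(2)/3) = 4*sqrt(2)/3 + 907586/105.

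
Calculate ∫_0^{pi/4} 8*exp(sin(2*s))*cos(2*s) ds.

Let u = sin(2*s), so du = 2*cos(2*s) ds. When s = 0, u = 0; when s = pi/4, u = 1.
The integral becomes 4·∫ exp(u) du from 0 to 1, with antiderivative 4*exp(u).
Back in s: F(s) = 4*exp(sin(2*s)).
Then F(pi/4) - F(0) = (4*E) - (4) = -4 + 4*E.

-4 + 4*E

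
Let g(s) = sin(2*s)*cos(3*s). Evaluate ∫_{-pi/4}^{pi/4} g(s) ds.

Use the identity sin(2*s)cos(3*s) = [sin(5*s) + sin(-s)]/2.
An antiderivative is F(s) = cos(s)/2 - cos(5*s)/10.
Then F(pi/4) - F(-pi/4) = (3*sqrt(2)/10) - (3*sqrt(2)/10) = 0.

0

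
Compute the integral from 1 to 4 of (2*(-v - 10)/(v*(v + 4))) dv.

Factor the denominator: v**2 + 4*v = (v + 4)v.
Partial fractions: 2*(-v - 10)/(v*(v + 4)) = 3/(v + 4) - 5/v.
An antiderivative is F(v) = -5*log(v) + 3*log(v + 4).
Then F(4) - F(1) = (-log(2)) - (3*log(5)) = -3*log(5) - log(2).

-3*log(5) - log(2)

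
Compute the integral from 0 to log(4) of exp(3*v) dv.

21

Let u = exp(v), so du = exp(v) dv. When v = 0, u = 1; when v = log(4), u = 4.
The integral becomes ∫ u**2 du from 1 to 4, with antiderivative u**3/3.
Back in v: F(v) = exp(3*v)/3.
Then F(log(4)) - F(0) = (64/3) - (1/3) = 21.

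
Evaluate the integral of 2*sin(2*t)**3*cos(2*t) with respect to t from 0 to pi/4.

Let u = sin(2*t), so du = 2*cos(2*t) dt. When t = 0, u = 0; when t = pi/4, u = 1.
The integral becomes ∫ u**3 du from 0 to 1, with antiderivative u**4/4.
Back in t: F(t) = sin(2*t)**4/4.
Then F(pi/4) - F(0) = (1/4) - (0) = 1/4.

1/4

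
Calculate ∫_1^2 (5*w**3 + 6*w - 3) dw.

99/4

By the power rule, an antiderivative is F(w) = 5*w**4/4 + 3*w**2 - 3*w.
Then F(2) - F(1) = (26) - (5/4) = 99/4.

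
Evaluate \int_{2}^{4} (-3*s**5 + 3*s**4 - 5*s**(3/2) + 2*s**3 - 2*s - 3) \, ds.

-6914/5 + 8*sqrt(2)

By the power rule, an antiderivative is F(s) = -s**6/2 - 2*s**(5/2) + 3*s**5/5 + s**4/2 - s**2 - 3*s.
Then F(4) - F(2) = (-6988/5) - (-74/5 - 8*sqrt(2)) = -6914/5 + 8*sqrt(2).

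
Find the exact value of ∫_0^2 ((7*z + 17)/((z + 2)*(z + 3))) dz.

Factor the denominator: z**2 + 5*z + 6 = (z + 3)(z + 2).
Partial fractions: (7*z + 17)/((z + 2)*(z + 3)) = 4/(z + 3) + 3/(z + 2).
An antiderivative is F(z) = 3*log(z + 2) + 4*log(z + 3).
Then F(2) - F(0) = (6*log(2) + 4*log(5)) - (3*log(2) + 4*log(3)) = -4*log(3) + 3*log(2) + 4*log(5).

-4*log(3) + 3*log(2) + 4*log(5)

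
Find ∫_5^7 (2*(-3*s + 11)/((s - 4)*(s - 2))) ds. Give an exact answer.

-5*log(5) + 4*log(3)

Factor the denominator: s**2 - 6*s + 8 = (s - 2)(s - 4).
Partial fractions: 2*(-3*s + 11)/((s - 4)*(s - 2)) = -5/(s - 2) - 1/(s - 4).
An antiderivative is F(s) = -log(s - 4) - 5*log(s - 2).
Then F(7) - F(5) = (-5*log(5) - log(3)) - (-5*log(3)) = -5*log(5) + 4*log(3).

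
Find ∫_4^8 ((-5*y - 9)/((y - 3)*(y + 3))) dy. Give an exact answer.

Factor the denominator: y**2 - 9 = (y + 3)(y - 3).
Partial fractions: (-5*y - 9)/((y - 3)*(y + 3)) = -1/(y + 3) - 4/(y - 3).
An antiderivative is F(y) = -4*log(y - 3) - log(y + 3).
Then F(8) - F(4) = (-4*log(5) - log(11)) - (-log(7)) = -4*log(5) - log(11) + log(7).

-4*log(5) - log(11) + log(7)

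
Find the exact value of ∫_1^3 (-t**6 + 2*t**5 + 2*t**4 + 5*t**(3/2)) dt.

2644/105 + 18*sqrt(3)

By the power rule, an antiderivative is F(t) = -t**7/7 + t**6/3 + 2*t**(5/2) + 2*t**5/5.
Then F(3) - F(1) = (972/35 + 18*sqrt(3)) - (272/105) = 2644/105 + 18*sqrt(3).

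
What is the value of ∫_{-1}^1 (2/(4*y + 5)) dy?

An antiderivative is F(y) = log(4*y + 5)/2.
Then F(1) - F(-1) = (log(3)) - (0) = log(3).

log(3)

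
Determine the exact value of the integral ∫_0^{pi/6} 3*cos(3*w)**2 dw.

pi/4

Use the identity cos^2(3*w) = (1 + cos(6*w))/2.
An antiderivative is F(w) = 3*w/2 + sin(6*w)/4.
Then F(pi/6) - F(0) = (pi/4) - (0) = pi/4.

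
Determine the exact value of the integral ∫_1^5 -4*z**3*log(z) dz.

156 - 625*log(5)

Integrate by parts once (u = ln z, dv = -4*z**3 dz).
An antiderivative is F(z) = -z**4*(4*log(z) - 1)/4.
Then F(5) - F(1) = (625/4 - 625*log(5)) - (1/4) = 156 - 625*log(5).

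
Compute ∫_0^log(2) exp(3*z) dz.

Let u = exp(z), so du = exp(z) dz. When z = 0, u = 1; when z = log(2), u = 2.
The integral becomes ∫ u**2 du from 1 to 2, with antiderivative u**3/3.
Back in z: F(z) = exp(3*z)/3.
Then F(log(2)) - F(0) = (8/3) - (1/3) = 7/3.

7/3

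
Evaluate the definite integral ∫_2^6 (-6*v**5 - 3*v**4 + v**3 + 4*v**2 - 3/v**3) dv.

-253207/5

By the power rule, an antiderivative is F(v) = -v**6 - 3*v**5/5 + v**4/4 + 4*v**3/3 + 3/(2*v**2).
Then F(6) - F(2) = (-6085147/120) - (-8179/120) = -253207/5.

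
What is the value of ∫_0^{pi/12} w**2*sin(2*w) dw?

-1/4 - sqrt(3)*pi**2/576 + pi/48 + sqrt(3)/8

Integrate by parts twice (u = w^2, dv = sin(2*w) dw).
An antiderivative is F(w) = -w**2*cos(2*w)/2 + w*sin(2*w)/2 + cos(2*w)/4.
Then F(pi/12) - F(0) = (-sqrt(3)*pi**2/576 + pi/48 + sqrt(3)/8) - (1/4) = -1/4 - sqrt(3)*pi**2/576 + pi/48 + sqrt(3)/8.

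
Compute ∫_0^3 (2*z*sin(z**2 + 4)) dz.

-cos(13) + cos(4)

Let u = z**2 + 4, so du = 2*z dz. When z = 0, u = 4; when z = 3, u = 13.
The integral becomes ∫ sin(u) du from 4 to 13, with antiderivative -cos(u).
Back in z: F(z) = -cos(z**2 + 4).
Then F(3) - F(0) = (-cos(13)) - (-cos(4)) = -cos(13) + cos(4).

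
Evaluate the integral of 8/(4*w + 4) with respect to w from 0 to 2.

Let u = 4*w + 4, so du = 4 dw. When w = 0, u = 4; when w = 2, u = 12.
The integral becomes 2·∫ 1/u du from 4 to 12, with antiderivative 2*log(u).
Back in w: F(w) = 2*log(4*w + 4).
Then F(2) - F(0) = (2*log(3) + 4*log(2)) - (log(16)) = log(9).

log(9)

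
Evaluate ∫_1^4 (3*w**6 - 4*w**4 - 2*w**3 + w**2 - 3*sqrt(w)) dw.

By the power rule, an antiderivative is F(w) = 3*w**7/7 - 4*w**5/5 - w**4/2 - 2*w**(3/2) + w**3/3.
Then F(4) - F(1) = (638384/105) - (-533/210) = 425767/70.

425767/70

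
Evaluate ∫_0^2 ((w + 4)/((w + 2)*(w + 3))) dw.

Factor the denominator: w**2 + 5*w + 6 = (w + 3)(w + 2).
Partial fractions: (w + 4)/((w + 2)*(w + 3)) = -1/(w + 3) + 2/(w + 2).
An antiderivative is F(w) = 2*log(w + 2) - log(w + 3).
Then F(2) - F(0) = (log(16/5)) - (log(4/3)) = log(12/5).

log(12/5)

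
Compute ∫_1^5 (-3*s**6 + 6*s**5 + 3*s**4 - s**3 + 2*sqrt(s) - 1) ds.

-1695188/105 + 20*sqrt(5)/3

By the power rule, an antiderivative is F(s) = -3*s**7/7 + s**6 + 3*s**5/5 - s**4/4 + 4*s**(3/2)/3 - s.
Then F(5) - F(1) = (-452015/28 + 20*sqrt(5)/3) - (527/420) = -1695188/105 + 20*sqrt(5)/3.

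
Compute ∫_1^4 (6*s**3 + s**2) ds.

By the power rule, an antiderivative is F(s) = 3*s**4/2 + s**3/3.
Then F(4) - F(1) = (1216/3) - (11/6) = 807/2.

807/2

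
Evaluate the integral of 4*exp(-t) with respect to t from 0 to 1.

4 - 4*exp(-1)

An antiderivative is F(t) = -4*exp(-t).
Then F(1) - F(0) = (-4*exp(-1)) - (-4) = 4 - 4*exp(-1).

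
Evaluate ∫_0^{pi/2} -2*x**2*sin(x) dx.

Integrate by parts twice (u = x^2, dv = -2*sin(x) dx).
An antiderivative is F(x) = 2*x**2*cos(x) - 4*x*sin(x) - 4*cos(x).
Then F(pi/2) - F(0) = (-2*pi) - (-4) = 4 - 2*pi.

4 - 2*pi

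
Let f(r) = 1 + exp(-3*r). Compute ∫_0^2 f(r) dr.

An antiderivative is F(r) = r - exp(-3*r)/3.
Then F(2) - F(0) = (2 - exp(-6)/3) - (-1/3) = 7/3 - exp(-6)/3.

7/3 - exp(-6)/3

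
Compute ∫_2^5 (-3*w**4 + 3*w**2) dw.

-8694/5

By the power rule, an antiderivative is F(w) = -3*w**5/5 + w**3.
Then F(5) - F(2) = (-1750) - (-56/5) = -8694/5.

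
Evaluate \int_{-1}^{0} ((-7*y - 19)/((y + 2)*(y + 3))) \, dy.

-log(72)

Factor the denominator: y**2 + 5*y + 6 = (y + 3)(y + 2).
Partial fractions: (-7*y - 19)/((y + 2)*(y + 3)) = -2/(y + 3) - 5/(y + 2).
An antiderivative is F(y) = -5*log(y + 2) - 2*log(y + 3).
Then F(0) - F(-1) = (-5*log(2) - 2*log(3)) - (-log(4)) = -log(72).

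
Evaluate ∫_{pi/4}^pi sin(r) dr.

sqrt(2)/2 + 1

An antiderivative is F(r) = -cos(r).
Then F(pi) - F(pi/4) = (1) - (-sqrt(2)/2) = sqrt(2)/2 + 1.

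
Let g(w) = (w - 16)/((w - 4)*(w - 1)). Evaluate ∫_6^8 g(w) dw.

Factor the denominator: w**2 - 5*w + 4 = (w - 1)(w - 4).
Partial fractions: (w - 16)/((w - 4)*(w - 1)) = 5/(w - 1) - 4/(w - 4).
An antiderivative is F(w) = -4*log(w - 4) + 5*log(w - 1).
Then F(8) - F(6) = (-8*log(2) + 5*log(7)) - (-4*log(2) + 5*log(5)) = -5*log(5) - 4*log(2) + 5*log(7).

-5*log(5) - 4*log(2) + 5*log(7)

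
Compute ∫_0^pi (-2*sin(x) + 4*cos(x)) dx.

An antiderivative is F(x) = 4*sin(x) + 2*cos(x).
Then F(pi) - F(0) = (-2) - (2) = -4.

-4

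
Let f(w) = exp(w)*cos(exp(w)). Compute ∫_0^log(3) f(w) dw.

-sin(1) + sin(3)

Let u = exp(w), so du = exp(w) dw. When w = 0, u = 1; when w = log(3), u = 3.
The integral becomes ∫ cos(u) du from 1 to 3, with antiderivative sin(u).
Back in w: F(w) = sin(exp(w)).
Then F(log(3)) - F(0) = (sin(3)) - (sin(1)) = -sin(1) + sin(3).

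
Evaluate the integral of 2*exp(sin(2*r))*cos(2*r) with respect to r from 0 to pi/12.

-1 + exp(1/2)

Let u = sin(2*r), so du = 2*cos(2*r) dr. When r = 0, u = 0; when r = pi/12, u = 1/2.
The integral becomes ∫ exp(u) du from 0 to 1/2, with antiderivative exp(u).
Back in r: F(r) = exp(sin(2*r)).
Then F(pi/12) - F(0) = (exp(1/2)) - (1) = -1 + exp(1/2).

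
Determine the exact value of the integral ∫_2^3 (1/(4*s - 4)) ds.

An antiderivative is F(s) = log(4*s - 4)/4.
Then F(3) - F(2) = (3*log(2)/4) - (log(2)/2) = log(2)/4.

log(2)/4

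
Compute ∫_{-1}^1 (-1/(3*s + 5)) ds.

An antiderivative is F(s) = -log(3*s + 5)/3.
Then F(1) - F(-1) = (-log(2)) - (-log(2)/3) = -2*log(2)/3.

-2*log(2)/3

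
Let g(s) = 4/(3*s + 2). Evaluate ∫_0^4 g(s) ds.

An antiderivative is F(s) = 4*log(3*s + 2)/3.
Then F(4) - F(0) = (4*log(14)/3) - (4*log(2)/3) = 4*log(7)/3.

4*log(7)/3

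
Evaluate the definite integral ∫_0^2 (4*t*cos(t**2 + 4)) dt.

-2*sin(4) + 2*sin(8)

Let u = t**2 + 4, so du = 2*t dt. When t = 0, u = 4; when t = 2, u = 8.
The integral becomes 2·∫ cos(u) du from 4 to 8, with antiderivative 2*sin(u).
Back in t: F(t) = 2*sin(t**2 + 4).
Then F(2) - F(0) = (2*sin(8)) - (2*sin(4)) = -2*sin(4) + 2*sin(8).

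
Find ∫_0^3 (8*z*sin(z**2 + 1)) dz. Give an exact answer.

4*cos(1) - 4*cos(10)

Let u = z**2 + 1, so du = 2*z dz. When z = 0, u = 1; when z = 3, u = 10.
The integral becomes 4·∫ sin(u) du from 1 to 10, with antiderivative -4*cos(u).
Back in z: F(z) = -4*cos(z**2 + 1).
Then F(3) - F(0) = (-4*cos(10)) - (-4*cos(1)) = 4*cos(1) - 4*cos(10).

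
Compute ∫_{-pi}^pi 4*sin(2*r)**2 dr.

Use the identity sin^2(2*r) = (1 - cos(4*r))/2.
An antiderivative is F(r) = 2*r - sin(4*r)/2.
Then F(pi) - F(-pi) = (2*pi) - (-2*pi) = 4*pi.

4*pi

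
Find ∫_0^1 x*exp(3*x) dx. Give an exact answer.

Integrate by parts once (u = x, dv = exp(3*x) dx).
An antiderivative is F(x) = (3*x - 1)*exp(3*x)/9.
Then F(1) - F(0) = (2*exp(3)/9) - (-1/9) = 1/9 + 2*exp(3)/9.

1/9 + 2*exp(3)/9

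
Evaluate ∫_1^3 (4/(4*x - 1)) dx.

log(11/3)

An antiderivative is F(x) = log(4*x - 1).
Then F(3) - F(1) = (log(11)) - (log(3)) = log(11/3).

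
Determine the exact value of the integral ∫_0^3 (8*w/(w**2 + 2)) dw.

Let u = w**2 + 2, so du = 2*w dw. When w = 0, u = 2; when w = 3, u = 11.
The integral becomes 4·∫ 1/u du from 2 to 11, with antiderivative 4*log(u).
Back in w: F(w) = 4*log(w**2 + 2).
Then F(3) - F(0) = (4*log(11)) - (log(16)) = -4*log(2) + 4*log(11).

-4*log(2) + 4*log(11)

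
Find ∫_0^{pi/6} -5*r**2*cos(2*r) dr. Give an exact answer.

Integrate by parts twice (u = r^2, dv = -5*cos(2*r) dr).
An antiderivative is F(r) = -5*r**2*sin(2*r)/2 - 5*r*cos(2*r)/2 + 5*sin(2*r)/4.
Then F(pi/6) - F(0) = (-5*pi/24 - 5*sqrt(3)*pi**2/144 + 5*sqrt(3)/8) - (0) = -5*pi/24 - 5*sqrt(3)*pi**2/144 + 5*sqrt(3)/8.

-5*pi/24 - 5*sqrt(3)*pi**2/144 + 5*sqrt(3)/8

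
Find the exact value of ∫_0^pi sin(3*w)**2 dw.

Use the identity sin^2(3*w) = (1 - cos(6*w))/2.
An antiderivative is F(w) = w/2 - sin(6*w)/12.
Then F(pi) - F(0) = (pi/2) - (0) = pi/2.

pi/2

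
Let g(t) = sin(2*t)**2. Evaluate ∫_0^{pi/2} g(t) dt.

pi/4

Use the identity sin^2(2*t) = (1 - cos(4*t))/2.
An antiderivative is F(t) = t/2 - sin(4*t)/8.
Then F(pi/2) - F(0) = (pi/4) - (0) = pi/4.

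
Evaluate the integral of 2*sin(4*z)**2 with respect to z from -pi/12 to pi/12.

-sqrt(3)/8 + pi/6

Use the identity sin^2(4*z) = (1 - cos(8*z))/2.
An antiderivative is F(z) = z - sin(8*z)/8.
Then F(pi/12) - F(-pi/12) = (-sqrt(3)/16 + pi/12) - (-pi/12 + sqrt(3)/16) = -sqrt(3)/8 + pi/6.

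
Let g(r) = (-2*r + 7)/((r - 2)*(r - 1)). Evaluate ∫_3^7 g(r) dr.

Factor the denominator: r**2 - 3*r + 2 = (r - 1)(r - 2).
Partial fractions: (-2*r + 7)/((r - 2)*(r - 1)) = -5/(r - 1) + 3/(r - 2).
An antiderivative is F(r) = 3*log(r - 2) - 5*log(r - 1).
Then F(7) - F(3) = (-5*log(3) - 5*log(2) + 3*log(5)) - (-log(32)) = -5*log(3) + 3*log(5).

-5*log(3) + 3*log(5)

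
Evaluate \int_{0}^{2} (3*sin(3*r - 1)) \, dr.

-cos(5) + cos(1)

Let u = 3*r - 1, so du = 3 dr. When r = 0, u = -1; when r = 2, u = 5.
The integral becomes ∫ sin(u) du from -1 to 5, with antiderivative -cos(u).
Back in r: F(r) = -cos(3*r - 1).
Then F(2) - F(0) = (-cos(5)) - (-cos(1)) = -cos(5) + cos(1).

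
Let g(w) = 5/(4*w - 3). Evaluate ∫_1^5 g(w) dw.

An antiderivative is F(w) = 5*log(4*w - 3)/4.
Then F(5) - F(1) = (5*log(17)/4) - (0) = 5*log(17)/4.

5*log(17)/4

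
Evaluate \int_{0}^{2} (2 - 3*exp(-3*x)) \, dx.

An antiderivative is F(x) = 2*x + exp(-3*x).
Then F(2) - F(0) = (exp(-6) + 4) - (1) = exp(-6) + 3.

exp(-6) + 3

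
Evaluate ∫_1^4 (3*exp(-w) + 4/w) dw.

An antiderivative is F(w) = 4*log(w) - 3*exp(-w).
Then F(4) - F(1) = (-3*exp(-4) + 8*log(2)) - (-3*exp(-1)) = -3*exp(-4) + 3*exp(-1) + 8*log(2).

-3*exp(-4) + 3*exp(-1) + 8*log(2)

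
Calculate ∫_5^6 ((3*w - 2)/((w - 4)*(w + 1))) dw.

log(14/3)

Factor the denominator: w**2 - 3*w - 4 = (w + 1)(w - 4).
Partial fractions: (3*w - 2)/((w - 4)*(w + 1)) = 1/(w + 1) + 2/(w - 4).
An antiderivative is F(w) = 2*log(w - 4) + log(w + 1).
Then F(6) - F(5) = (log(28)) - (log(6)) = log(14/3).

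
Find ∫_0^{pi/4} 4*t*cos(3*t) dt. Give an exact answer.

-4/9 - 2*sqrt(2)/9 + sqrt(2)*pi/6

Integrate by parts once (u = t, dv = 4*cos(3*t) dt).
An antiderivative is F(t) = 4*t*sin(3*t)/3 + 4*cos(3*t)/9.
Then F(pi/4) - F(0) = (sqrt(2)*(-4 + 3*pi)/18) - (4/9) = -4/9 - 2*sqrt(2)/9 + sqrt(2)*pi/6.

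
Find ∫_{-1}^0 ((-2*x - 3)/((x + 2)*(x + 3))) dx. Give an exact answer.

log(16/27)

Factor the denominator: x**2 + 5*x + 6 = (x + 3)(x + 2).
Partial fractions: (-2*x - 3)/((x + 2)*(x + 3)) = -3/(x + 3) + 1/(x + 2).
An antiderivative is F(x) = log(x + 2) - 3*log(x + 3).
Then F(0) - F(-1) = (log(2/27)) - (-log(8)) = log(16/27).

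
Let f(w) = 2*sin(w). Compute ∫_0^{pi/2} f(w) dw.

An antiderivative is F(w) = -2*cos(w).
Then F(pi/2) - F(0) = (0) - (-2) = 2.

2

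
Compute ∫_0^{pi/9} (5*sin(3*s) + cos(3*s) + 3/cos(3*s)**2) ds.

An antiderivative is F(s) = sin(3*s)/3 - 5*cos(3*s)/3 + tan(3*s).
Then F(pi/9) - F(0) = (-5/6 + 7*sqrt(3)/6) - (-5/3) = 5/6 + 7*sqrt(3)/6.

5/6 + 7*sqrt(3)/6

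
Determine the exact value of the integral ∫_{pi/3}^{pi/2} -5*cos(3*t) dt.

5/3

An antiderivative is F(t) = -5*sin(3*t)/3.
Then F(pi/2) - F(pi/3) = (5/3) - (0) = 5/3.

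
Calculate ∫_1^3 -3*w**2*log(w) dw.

Integrate by parts once (u = ln w, dv = -3*w**2 dw).
An antiderivative is F(w) = -w**3*(3*log(w) - 1)/3.
Then F(3) - F(1) = (9 - 27*log(3)) - (1/3) = 26/3 - 27*log(3).

26/3 - 27*log(3)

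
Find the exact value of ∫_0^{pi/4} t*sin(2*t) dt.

Integrate by parts once (u = t, dv = sin(2*t) dt).
An antiderivative is F(t) = -t*cos(2*t)/2 + sin(2*t)/4.
Then F(pi/4) - F(0) = (1/4) - (0) = 1/4.

1/4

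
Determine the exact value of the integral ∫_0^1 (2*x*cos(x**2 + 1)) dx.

-sin(1) + sin(2)

Let u = x**2 + 1, so du = 2*x dx. When x = 0, u = 1; when x = 1, u = 2.
The integral becomes ∫ cos(u) du from 1 to 2, with antiderivative sin(u).
Back in x: F(x) = sin(x**2 + 1).
Then F(1) - F(0) = (sin(2)) - (sin(1)) = -sin(1) + sin(2).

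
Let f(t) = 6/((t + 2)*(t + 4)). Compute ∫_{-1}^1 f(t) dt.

Factor the denominator: t**2 + 6*t + 8 = (t + 4)(t + 2).
Partial fractions: 6/((t + 2)*(t + 4)) = -3/(t + 4) + 3/(t + 2).
An antiderivative is F(t) = 3*log(t + 2) - 3*log(t + 4).
Then F(1) - F(-1) = (-3*log(5) + 3*log(3)) - (-log(27)) = -3*log(5) + 6*log(3).

-3*log(5) + 6*log(3)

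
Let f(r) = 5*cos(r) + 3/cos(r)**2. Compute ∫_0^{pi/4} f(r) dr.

An antiderivative is F(r) = 5*sin(r) + 3*tan(r).
Then F(pi/4) - F(0) = (3 + 5*sqrt(2)/2) - (0) = 3 + 5*sqrt(2)/2.

3 + 5*sqrt(2)/2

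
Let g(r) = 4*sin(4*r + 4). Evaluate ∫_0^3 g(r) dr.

Let u = 4*r + 4, so du = 4 dr. When r = 0, u = 4; when r = 3, u = 16.
The integral becomes ∫ sin(u) du from 4 to 16, with antiderivative -cos(u).
Back in r: F(r) = -cos(4*r + 4).
Then F(3) - F(0) = (-cos(16)) - (-cos(4)) = cos(4) - cos(16).

cos(4) - cos(16)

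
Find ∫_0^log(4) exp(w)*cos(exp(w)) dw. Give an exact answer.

-sin(1) + sin(4)

Let u = exp(w), so du = exp(w) dw. When w = 0, u = 1; when w = log(4), u = 4.
The integral becomes ∫ cos(u) du from 1 to 4, with antiderivative sin(u).
Back in w: F(w) = sin(exp(w)).
Then F(log(4)) - F(0) = (sin(4)) - (sin(1)) = -sin(1) + sin(4).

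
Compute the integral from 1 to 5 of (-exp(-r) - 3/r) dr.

-3*log(5) - exp(-1) + exp(-5)

An antiderivative is F(r) = -3*log(r) + exp(-r).
Then F(5) - F(1) = (-3*log(5) + exp(-5)) - (exp(-1)) = -3*log(5) - exp(-1) + exp(-5).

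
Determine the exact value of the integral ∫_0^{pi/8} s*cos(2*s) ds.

Integrate by parts once (u = s, dv = cos(2*s) ds).
An antiderivative is F(s) = s*sin(2*s)/2 + cos(2*s)/4.
Then F(pi/8) - F(0) = (sqrt(2)*(pi + 4)/32) - (1/4) = -1/4 + sqrt(2)*pi/32 + sqrt(2)/8.

-1/4 + sqrt(2)*pi/32 + sqrt(2)/8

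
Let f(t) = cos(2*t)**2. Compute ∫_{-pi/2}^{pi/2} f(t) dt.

pi/2

Use the identity cos^2(2*t) = (1 + cos(4*t))/2.
An antiderivative is F(t) = t/2 + sin(4*t)/8.
Then F(pi/2) - F(-pi/2) = (pi/4) - (-pi/4) = pi/2.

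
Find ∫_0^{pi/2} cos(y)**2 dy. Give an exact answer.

pi/4

Use the identity cos^2(y) = (1 + cos(2*y))/2.
An antiderivative is F(y) = y/2 + sin(2*y)/4.
Then F(pi/2) - F(0) = (pi/4) - (0) = pi/4.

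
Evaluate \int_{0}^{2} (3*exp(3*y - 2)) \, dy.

-(1 - exp(6))*exp(-2)

Let u = 3*y - 2, so du = 3 dy. When y = 0, u = -2; when y = 2, u = 4.
The integral becomes ∫ exp(u) du from -2 to 4, with antiderivative exp(u).
Back in y: F(y) = exp(3*y - 2).
Then F(2) - F(0) = (exp(4)) - (exp(-2)) = -(1 - exp(6))*exp(-2).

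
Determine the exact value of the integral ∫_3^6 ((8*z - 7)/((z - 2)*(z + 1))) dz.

Factor the denominator: z**2 - z - 2 = (z + 1)(z - 2).
Partial fractions: (8*z - 7)/((z - 2)*(z + 1)) = 5/(z + 1) + 3/(z - 2).
An antiderivative is F(z) = 3*log(z - 2) + 5*log(z + 1).
Then F(6) - F(3) = (6*log(2) + 5*log(7)) - (10*log(2)) = -4*log(2) + 5*log(7).

-4*log(2) + 5*log(7)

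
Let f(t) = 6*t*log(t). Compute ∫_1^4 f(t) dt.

-45/2 + 96*log(2)

Integrate by parts once (u = ln t, dv = 6*t dt).
An antiderivative is F(t) = 3*t**2*(2*log(t) - 1)/2.
Then F(4) - F(1) = (-24 + 96*log(2)) - (-3/2) = -45/2 + 96*log(2).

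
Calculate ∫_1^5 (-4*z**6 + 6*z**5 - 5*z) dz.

By the power rule, an antiderivative is F(z) = -4*z**7/7 + z**6 - 5*z**2/2.
Then F(5) - F(1) = (-407125/14) - (-29/14) = -203548/7.

-203548/7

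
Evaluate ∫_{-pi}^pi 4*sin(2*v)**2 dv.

Use the identity sin^2(2*v) = (1 - cos(4*v))/2.
An antiderivative is F(v) = 2*v - sin(4*v)/2.
Then F(pi) - F(-pi) = (2*pi) - (-2*pi) = 4*pi.

4*pi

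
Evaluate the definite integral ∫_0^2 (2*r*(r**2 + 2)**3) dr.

320

Let u = r**2 + 2, so du = 2*r dr. When r = 0, u = 2; when r = 2, u = 6.
The integral becomes ∫ u**3 du from 2 to 6, with antiderivative u**4/4.
Back in r: F(r) = (r**2 + 2)**4/4.
Then F(2) - F(0) = (324) - (4) = 320.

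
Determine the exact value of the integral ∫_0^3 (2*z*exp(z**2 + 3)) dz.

-exp(3) + exp(12)

Let u = z**2 + 3, so du = 2*z dz. When z = 0, u = 3; when z = 3, u = 12.
The integral becomes ∫ exp(u) du from 3 to 12, with antiderivative exp(u).
Back in z: F(z) = exp(z**2 + 3).
Then F(3) - F(0) = (exp(12)) - (exp(3)) = -exp(3) + exp(12).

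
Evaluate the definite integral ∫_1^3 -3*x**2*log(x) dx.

26/3 - 27*log(3)

Integrate by parts once (u = ln x, dv = -3*x**2 dx).
An antiderivative is F(x) = -x**3*(3*log(x) - 1)/3.
Then F(3) - F(1) = (9 - 27*log(3)) - (1/3) = 26/3 - 27*log(3).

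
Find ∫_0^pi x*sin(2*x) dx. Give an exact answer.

Integrate by parts once (u = x, dv = sin(2*x) dx).
An antiderivative is F(x) = -x*cos(2*x)/2 + sin(2*x)/4.
Then F(pi) - F(0) = (-pi/2) - (0) = -pi/2.

-pi/2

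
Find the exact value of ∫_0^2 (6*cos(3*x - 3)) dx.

4*sin(3)

Let u = 3*x - 3, so du = 3 dx. When x = 0, u = -3; when x = 2, u = 3.
The integral becomes 2·∫ cos(u) du from -3 to 3, with antiderivative 2*sin(u).
Back in x: F(x) = 2*sin(3*x - 3).
Then F(2) - F(0) = (2*sin(3)) - (-2*sin(3)) = 4*sin(3).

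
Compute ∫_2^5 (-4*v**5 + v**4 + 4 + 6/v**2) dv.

By the power rule, an antiderivative is F(v) = -2*v**6/3 + v**5/5 + 4*v - 6/v.
Then F(5) - F(2) = (-146593/15) - (-469/15) = -48708/5.

-48708/5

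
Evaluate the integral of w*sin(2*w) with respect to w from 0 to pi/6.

-pi/24 + sqrt(3)/8

Integrate by parts once (u = w, dv = sin(2*w) dw).
An antiderivative is F(w) = -w*cos(2*w)/2 + sin(2*w)/4.
Then F(pi/6) - F(0) = (-pi/24 + sqrt(3)/8) - (0) = -pi/24 + sqrt(3)/8.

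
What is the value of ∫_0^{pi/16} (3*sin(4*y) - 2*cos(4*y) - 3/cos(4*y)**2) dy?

-5*sqrt(2)/8

An antiderivative is F(y) = -sin(4*y)/2 - 3*cos(4*y)/4 - 3*tan(4*y)/4.
Then F(pi/16) - F(0) = (-5*sqrt(2)/8 - 3/4) - (-3/4) = -5*sqrt(2)/8.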